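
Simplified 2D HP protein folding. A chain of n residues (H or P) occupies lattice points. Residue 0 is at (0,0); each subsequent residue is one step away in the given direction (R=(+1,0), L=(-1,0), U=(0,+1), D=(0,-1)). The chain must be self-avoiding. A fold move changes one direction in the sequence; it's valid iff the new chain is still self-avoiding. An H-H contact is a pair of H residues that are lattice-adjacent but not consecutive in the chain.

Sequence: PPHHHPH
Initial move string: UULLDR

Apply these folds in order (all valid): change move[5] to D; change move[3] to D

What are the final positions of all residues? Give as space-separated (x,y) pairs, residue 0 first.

Answer: (0,0) (0,1) (0,2) (-1,2) (-1,1) (-1,0) (-1,-1)

Derivation:
Initial moves: UULLDR
Fold: move[5]->D => UULLDD (positions: [(0, 0), (0, 1), (0, 2), (-1, 2), (-2, 2), (-2, 1), (-2, 0)])
Fold: move[3]->D => UULDDD (positions: [(0, 0), (0, 1), (0, 2), (-1, 2), (-1, 1), (-1, 0), (-1, -1)])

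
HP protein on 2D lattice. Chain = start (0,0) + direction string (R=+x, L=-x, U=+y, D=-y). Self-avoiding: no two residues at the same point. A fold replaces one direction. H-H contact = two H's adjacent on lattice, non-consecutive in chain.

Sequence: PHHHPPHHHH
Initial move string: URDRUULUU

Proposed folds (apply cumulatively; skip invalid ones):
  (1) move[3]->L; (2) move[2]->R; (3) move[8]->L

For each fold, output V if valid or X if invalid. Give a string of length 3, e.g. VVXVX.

Answer: XVV

Derivation:
Initial: URDRUULUU -> [(0, 0), (0, 1), (1, 1), (1, 0), (2, 0), (2, 1), (2, 2), (1, 2), (1, 3), (1, 4)]
Fold 1: move[3]->L => URDLUULUU INVALID (collision), skipped
Fold 2: move[2]->R => URRRUULUU VALID
Fold 3: move[8]->L => URRRUULUL VALID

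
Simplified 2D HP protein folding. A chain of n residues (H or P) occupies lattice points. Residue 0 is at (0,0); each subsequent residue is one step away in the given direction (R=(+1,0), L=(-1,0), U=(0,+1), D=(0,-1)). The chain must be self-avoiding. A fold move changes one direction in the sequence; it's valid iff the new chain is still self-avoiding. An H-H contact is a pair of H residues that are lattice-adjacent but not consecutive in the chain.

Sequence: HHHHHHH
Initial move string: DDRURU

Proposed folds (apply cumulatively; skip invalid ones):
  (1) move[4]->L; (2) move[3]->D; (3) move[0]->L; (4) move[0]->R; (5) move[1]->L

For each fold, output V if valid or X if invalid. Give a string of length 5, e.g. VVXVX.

Answer: XVVVX

Derivation:
Initial: DDRURU -> [(0, 0), (0, -1), (0, -2), (1, -2), (1, -1), (2, -1), (2, 0)]
Fold 1: move[4]->L => DDRULU INVALID (collision), skipped
Fold 2: move[3]->D => DDRDRU VALID
Fold 3: move[0]->L => LDRDRU VALID
Fold 4: move[0]->R => RDRDRU VALID
Fold 5: move[1]->L => RLRDRU INVALID (collision), skipped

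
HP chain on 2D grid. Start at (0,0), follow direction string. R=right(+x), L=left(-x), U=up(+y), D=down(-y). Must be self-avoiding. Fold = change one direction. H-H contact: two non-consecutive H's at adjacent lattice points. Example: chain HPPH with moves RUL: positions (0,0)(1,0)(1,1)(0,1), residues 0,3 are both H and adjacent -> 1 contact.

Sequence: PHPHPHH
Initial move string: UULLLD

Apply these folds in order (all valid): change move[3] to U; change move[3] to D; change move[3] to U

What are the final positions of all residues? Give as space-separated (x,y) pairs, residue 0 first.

Answer: (0,0) (0,1) (0,2) (-1,2) (-1,3) (-2,3) (-2,2)

Derivation:
Initial moves: UULLLD
Fold: move[3]->U => UULULD (positions: [(0, 0), (0, 1), (0, 2), (-1, 2), (-1, 3), (-2, 3), (-2, 2)])
Fold: move[3]->D => UULDLD (positions: [(0, 0), (0, 1), (0, 2), (-1, 2), (-1, 1), (-2, 1), (-2, 0)])
Fold: move[3]->U => UULULD (positions: [(0, 0), (0, 1), (0, 2), (-1, 2), (-1, 3), (-2, 3), (-2, 2)])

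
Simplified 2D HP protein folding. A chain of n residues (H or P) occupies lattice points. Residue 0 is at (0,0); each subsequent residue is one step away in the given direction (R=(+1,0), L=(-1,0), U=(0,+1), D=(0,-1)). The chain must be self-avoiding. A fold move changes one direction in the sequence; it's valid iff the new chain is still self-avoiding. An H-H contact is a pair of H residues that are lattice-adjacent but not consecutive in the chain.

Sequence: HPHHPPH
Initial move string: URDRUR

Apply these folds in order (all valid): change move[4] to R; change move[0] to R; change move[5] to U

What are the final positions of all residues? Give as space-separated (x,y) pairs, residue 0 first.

Initial moves: URDRUR
Fold: move[4]->R => URDRRR (positions: [(0, 0), (0, 1), (1, 1), (1, 0), (2, 0), (3, 0), (4, 0)])
Fold: move[0]->R => RRDRRR (positions: [(0, 0), (1, 0), (2, 0), (2, -1), (3, -1), (4, -1), (5, -1)])
Fold: move[5]->U => RRDRRU (positions: [(0, 0), (1, 0), (2, 0), (2, -1), (3, -1), (4, -1), (4, 0)])

Answer: (0,0) (1,0) (2,0) (2,-1) (3,-1) (4,-1) (4,0)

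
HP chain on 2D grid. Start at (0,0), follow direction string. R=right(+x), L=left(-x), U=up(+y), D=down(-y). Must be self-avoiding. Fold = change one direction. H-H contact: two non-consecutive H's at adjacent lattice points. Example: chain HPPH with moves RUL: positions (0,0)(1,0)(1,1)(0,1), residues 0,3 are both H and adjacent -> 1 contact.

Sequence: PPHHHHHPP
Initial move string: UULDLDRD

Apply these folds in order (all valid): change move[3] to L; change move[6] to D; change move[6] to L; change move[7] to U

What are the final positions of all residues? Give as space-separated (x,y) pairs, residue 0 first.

Answer: (0,0) (0,1) (0,2) (-1,2) (-2,2) (-3,2) (-3,1) (-4,1) (-4,2)

Derivation:
Initial moves: UULDLDRD
Fold: move[3]->L => UULLLDRD (positions: [(0, 0), (0, 1), (0, 2), (-1, 2), (-2, 2), (-3, 2), (-3, 1), (-2, 1), (-2, 0)])
Fold: move[6]->D => UULLLDDD (positions: [(0, 0), (0, 1), (0, 2), (-1, 2), (-2, 2), (-3, 2), (-3, 1), (-3, 0), (-3, -1)])
Fold: move[6]->L => UULLLDLD (positions: [(0, 0), (0, 1), (0, 2), (-1, 2), (-2, 2), (-3, 2), (-3, 1), (-4, 1), (-4, 0)])
Fold: move[7]->U => UULLLDLU (positions: [(0, 0), (0, 1), (0, 2), (-1, 2), (-2, 2), (-3, 2), (-3, 1), (-4, 1), (-4, 2)])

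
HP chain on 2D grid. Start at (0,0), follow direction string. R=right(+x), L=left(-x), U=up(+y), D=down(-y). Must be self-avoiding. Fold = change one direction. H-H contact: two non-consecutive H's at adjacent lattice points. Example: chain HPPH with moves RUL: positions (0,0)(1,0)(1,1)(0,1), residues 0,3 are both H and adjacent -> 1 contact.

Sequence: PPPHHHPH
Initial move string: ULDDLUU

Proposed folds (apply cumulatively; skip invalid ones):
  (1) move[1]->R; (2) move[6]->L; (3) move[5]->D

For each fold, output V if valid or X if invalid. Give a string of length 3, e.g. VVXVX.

Initial: ULDDLUU -> [(0, 0), (0, 1), (-1, 1), (-1, 0), (-1, -1), (-2, -1), (-2, 0), (-2, 1)]
Fold 1: move[1]->R => URDDLUU INVALID (collision), skipped
Fold 2: move[6]->L => ULDDLUL VALID
Fold 3: move[5]->D => ULDDLDL VALID

Answer: XVV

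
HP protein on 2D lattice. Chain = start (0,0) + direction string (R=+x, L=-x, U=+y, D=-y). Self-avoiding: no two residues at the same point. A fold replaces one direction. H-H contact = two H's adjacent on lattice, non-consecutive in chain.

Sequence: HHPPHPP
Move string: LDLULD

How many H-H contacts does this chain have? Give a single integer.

Answer: 1

Derivation:
Positions: [(0, 0), (-1, 0), (-1, -1), (-2, -1), (-2, 0), (-3, 0), (-3, -1)]
H-H contact: residue 1 @(-1,0) - residue 4 @(-2, 0)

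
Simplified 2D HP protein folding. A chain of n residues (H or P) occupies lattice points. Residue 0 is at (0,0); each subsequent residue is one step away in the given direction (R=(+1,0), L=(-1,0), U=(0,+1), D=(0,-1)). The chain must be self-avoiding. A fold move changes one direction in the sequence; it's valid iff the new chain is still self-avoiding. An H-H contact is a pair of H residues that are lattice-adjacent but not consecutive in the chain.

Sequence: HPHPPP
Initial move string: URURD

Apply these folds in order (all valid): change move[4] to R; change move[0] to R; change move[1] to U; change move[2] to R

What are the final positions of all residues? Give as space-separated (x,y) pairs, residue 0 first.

Answer: (0,0) (1,0) (1,1) (2,1) (3,1) (4,1)

Derivation:
Initial moves: URURD
Fold: move[4]->R => URURR (positions: [(0, 0), (0, 1), (1, 1), (1, 2), (2, 2), (3, 2)])
Fold: move[0]->R => RRURR (positions: [(0, 0), (1, 0), (2, 0), (2, 1), (3, 1), (4, 1)])
Fold: move[1]->U => RUURR (positions: [(0, 0), (1, 0), (1, 1), (1, 2), (2, 2), (3, 2)])
Fold: move[2]->R => RURRR (positions: [(0, 0), (1, 0), (1, 1), (2, 1), (3, 1), (4, 1)])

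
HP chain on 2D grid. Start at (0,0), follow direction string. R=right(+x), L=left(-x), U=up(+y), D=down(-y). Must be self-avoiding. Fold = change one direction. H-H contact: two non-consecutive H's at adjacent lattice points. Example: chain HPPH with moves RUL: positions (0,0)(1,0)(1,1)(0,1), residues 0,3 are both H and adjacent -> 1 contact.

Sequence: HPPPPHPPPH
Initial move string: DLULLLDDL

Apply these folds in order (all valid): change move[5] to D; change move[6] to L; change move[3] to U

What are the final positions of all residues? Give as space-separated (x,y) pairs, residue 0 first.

Initial moves: DLULLLDDL
Fold: move[5]->D => DLULLDDDL (positions: [(0, 0), (0, -1), (-1, -1), (-1, 0), (-2, 0), (-3, 0), (-3, -1), (-3, -2), (-3, -3), (-4, -3)])
Fold: move[6]->L => DLULLDLDL (positions: [(0, 0), (0, -1), (-1, -1), (-1, 0), (-2, 0), (-3, 0), (-3, -1), (-4, -1), (-4, -2), (-5, -2)])
Fold: move[3]->U => DLUULDLDL (positions: [(0, 0), (0, -1), (-1, -1), (-1, 0), (-1, 1), (-2, 1), (-2, 0), (-3, 0), (-3, -1), (-4, -1)])

Answer: (0,0) (0,-1) (-1,-1) (-1,0) (-1,1) (-2,1) (-2,0) (-3,0) (-3,-1) (-4,-1)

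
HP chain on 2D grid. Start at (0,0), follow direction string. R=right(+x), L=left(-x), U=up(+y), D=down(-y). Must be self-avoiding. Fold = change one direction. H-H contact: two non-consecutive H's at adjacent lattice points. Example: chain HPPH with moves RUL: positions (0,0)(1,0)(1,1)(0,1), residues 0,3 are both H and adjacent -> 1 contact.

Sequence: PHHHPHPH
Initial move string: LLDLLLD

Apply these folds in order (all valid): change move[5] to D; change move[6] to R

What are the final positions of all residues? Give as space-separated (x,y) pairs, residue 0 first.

Initial moves: LLDLLLD
Fold: move[5]->D => LLDLLDD (positions: [(0, 0), (-1, 0), (-2, 0), (-2, -1), (-3, -1), (-4, -1), (-4, -2), (-4, -3)])
Fold: move[6]->R => LLDLLDR (positions: [(0, 0), (-1, 0), (-2, 0), (-2, -1), (-3, -1), (-4, -1), (-4, -2), (-3, -2)])

Answer: (0,0) (-1,0) (-2,0) (-2,-1) (-3,-1) (-4,-1) (-4,-2) (-3,-2)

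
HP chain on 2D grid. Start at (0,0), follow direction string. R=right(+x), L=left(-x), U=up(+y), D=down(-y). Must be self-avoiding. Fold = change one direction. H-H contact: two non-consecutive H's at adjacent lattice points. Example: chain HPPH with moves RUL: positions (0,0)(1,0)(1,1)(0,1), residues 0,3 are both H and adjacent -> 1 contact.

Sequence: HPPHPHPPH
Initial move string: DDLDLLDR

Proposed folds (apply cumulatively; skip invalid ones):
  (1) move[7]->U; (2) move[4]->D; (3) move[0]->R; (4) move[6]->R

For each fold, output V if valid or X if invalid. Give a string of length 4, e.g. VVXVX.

Answer: XVVX

Derivation:
Initial: DDLDLLDR -> [(0, 0), (0, -1), (0, -2), (-1, -2), (-1, -3), (-2, -3), (-3, -3), (-3, -4), (-2, -4)]
Fold 1: move[7]->U => DDLDLLDU INVALID (collision), skipped
Fold 2: move[4]->D => DDLDDLDR VALID
Fold 3: move[0]->R => RDLDDLDR VALID
Fold 4: move[6]->R => RDLDDLRR INVALID (collision), skipped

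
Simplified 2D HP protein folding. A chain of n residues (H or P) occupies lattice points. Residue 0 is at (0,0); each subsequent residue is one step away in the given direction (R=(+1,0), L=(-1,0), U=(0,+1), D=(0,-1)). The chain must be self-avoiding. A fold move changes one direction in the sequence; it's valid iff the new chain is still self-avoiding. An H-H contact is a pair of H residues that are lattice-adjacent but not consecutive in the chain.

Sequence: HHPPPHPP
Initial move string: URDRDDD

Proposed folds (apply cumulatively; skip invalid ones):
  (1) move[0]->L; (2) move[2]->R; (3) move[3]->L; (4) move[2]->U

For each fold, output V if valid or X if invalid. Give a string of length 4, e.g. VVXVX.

Answer: XVXV

Derivation:
Initial: URDRDDD -> [(0, 0), (0, 1), (1, 1), (1, 0), (2, 0), (2, -1), (2, -2), (2, -3)]
Fold 1: move[0]->L => LRDRDDD INVALID (collision), skipped
Fold 2: move[2]->R => URRRDDD VALID
Fold 3: move[3]->L => URRLDDD INVALID (collision), skipped
Fold 4: move[2]->U => URURDDD VALID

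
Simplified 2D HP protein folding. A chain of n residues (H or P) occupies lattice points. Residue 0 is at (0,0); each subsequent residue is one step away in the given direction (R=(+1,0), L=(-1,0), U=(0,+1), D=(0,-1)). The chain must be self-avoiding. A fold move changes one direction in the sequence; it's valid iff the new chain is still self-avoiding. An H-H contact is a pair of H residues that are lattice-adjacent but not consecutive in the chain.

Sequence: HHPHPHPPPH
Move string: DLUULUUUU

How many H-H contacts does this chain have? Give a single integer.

Answer: 1

Derivation:
Positions: [(0, 0), (0, -1), (-1, -1), (-1, 0), (-1, 1), (-2, 1), (-2, 2), (-2, 3), (-2, 4), (-2, 5)]
H-H contact: residue 0 @(0,0) - residue 3 @(-1, 0)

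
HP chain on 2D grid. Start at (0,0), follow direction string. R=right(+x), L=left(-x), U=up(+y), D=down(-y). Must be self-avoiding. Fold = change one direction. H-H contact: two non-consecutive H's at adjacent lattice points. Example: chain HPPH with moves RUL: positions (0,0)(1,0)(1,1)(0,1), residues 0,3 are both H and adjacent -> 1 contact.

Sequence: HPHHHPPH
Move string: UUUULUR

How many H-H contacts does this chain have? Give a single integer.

Answer: 1

Derivation:
Positions: [(0, 0), (0, 1), (0, 2), (0, 3), (0, 4), (-1, 4), (-1, 5), (0, 5)]
H-H contact: residue 4 @(0,4) - residue 7 @(0, 5)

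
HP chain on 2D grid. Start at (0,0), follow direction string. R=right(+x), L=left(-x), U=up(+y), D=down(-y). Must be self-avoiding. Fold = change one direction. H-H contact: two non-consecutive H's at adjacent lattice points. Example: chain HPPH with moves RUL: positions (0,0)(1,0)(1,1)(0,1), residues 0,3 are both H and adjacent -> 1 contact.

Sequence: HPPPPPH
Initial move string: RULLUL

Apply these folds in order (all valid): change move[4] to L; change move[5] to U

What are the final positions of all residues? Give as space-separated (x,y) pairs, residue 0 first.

Answer: (0,0) (1,0) (1,1) (0,1) (-1,1) (-2,1) (-2,2)

Derivation:
Initial moves: RULLUL
Fold: move[4]->L => RULLLL (positions: [(0, 0), (1, 0), (1, 1), (0, 1), (-1, 1), (-2, 1), (-3, 1)])
Fold: move[5]->U => RULLLU (positions: [(0, 0), (1, 0), (1, 1), (0, 1), (-1, 1), (-2, 1), (-2, 2)])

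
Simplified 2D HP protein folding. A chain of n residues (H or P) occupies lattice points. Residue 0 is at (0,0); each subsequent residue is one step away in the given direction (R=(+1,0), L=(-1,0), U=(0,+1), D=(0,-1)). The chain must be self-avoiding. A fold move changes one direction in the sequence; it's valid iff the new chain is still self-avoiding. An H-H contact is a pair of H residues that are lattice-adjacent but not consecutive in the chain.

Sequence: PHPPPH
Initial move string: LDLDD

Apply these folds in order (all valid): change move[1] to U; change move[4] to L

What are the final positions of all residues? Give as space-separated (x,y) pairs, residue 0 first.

Answer: (0,0) (-1,0) (-1,1) (-2,1) (-2,0) (-3,0)

Derivation:
Initial moves: LDLDD
Fold: move[1]->U => LULDD (positions: [(0, 0), (-1, 0), (-1, 1), (-2, 1), (-2, 0), (-2, -1)])
Fold: move[4]->L => LULDL (positions: [(0, 0), (-1, 0), (-1, 1), (-2, 1), (-2, 0), (-3, 0)])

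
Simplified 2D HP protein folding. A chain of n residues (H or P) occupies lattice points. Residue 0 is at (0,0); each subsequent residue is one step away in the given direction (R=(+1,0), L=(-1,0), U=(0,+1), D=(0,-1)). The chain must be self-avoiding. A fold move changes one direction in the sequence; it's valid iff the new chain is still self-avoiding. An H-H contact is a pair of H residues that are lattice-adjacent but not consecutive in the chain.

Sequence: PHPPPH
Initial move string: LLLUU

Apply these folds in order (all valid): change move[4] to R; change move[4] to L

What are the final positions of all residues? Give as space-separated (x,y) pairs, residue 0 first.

Initial moves: LLLUU
Fold: move[4]->R => LLLUR (positions: [(0, 0), (-1, 0), (-2, 0), (-3, 0), (-3, 1), (-2, 1)])
Fold: move[4]->L => LLLUL (positions: [(0, 0), (-1, 0), (-2, 0), (-3, 0), (-3, 1), (-4, 1)])

Answer: (0,0) (-1,0) (-2,0) (-3,0) (-3,1) (-4,1)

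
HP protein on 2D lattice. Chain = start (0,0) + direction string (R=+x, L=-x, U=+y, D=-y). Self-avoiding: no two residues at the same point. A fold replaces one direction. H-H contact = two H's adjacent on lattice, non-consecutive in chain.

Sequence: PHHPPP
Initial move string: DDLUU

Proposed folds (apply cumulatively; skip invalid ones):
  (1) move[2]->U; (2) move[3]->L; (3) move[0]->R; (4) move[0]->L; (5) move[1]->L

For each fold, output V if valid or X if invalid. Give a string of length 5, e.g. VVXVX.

Initial: DDLUU -> [(0, 0), (0, -1), (0, -2), (-1, -2), (-1, -1), (-1, 0)]
Fold 1: move[2]->U => DDUUU INVALID (collision), skipped
Fold 2: move[3]->L => DDLLU VALID
Fold 3: move[0]->R => RDLLU VALID
Fold 4: move[0]->L => LDLLU VALID
Fold 5: move[1]->L => LLLLU VALID

Answer: XVVVV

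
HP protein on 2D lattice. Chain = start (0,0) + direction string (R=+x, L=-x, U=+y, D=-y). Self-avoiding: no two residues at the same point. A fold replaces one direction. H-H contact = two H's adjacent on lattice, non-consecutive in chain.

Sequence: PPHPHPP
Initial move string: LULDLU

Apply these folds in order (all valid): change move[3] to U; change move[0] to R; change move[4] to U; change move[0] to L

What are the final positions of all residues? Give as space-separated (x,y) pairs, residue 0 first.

Initial moves: LULDLU
Fold: move[3]->U => LULULU (positions: [(0, 0), (-1, 0), (-1, 1), (-2, 1), (-2, 2), (-3, 2), (-3, 3)])
Fold: move[0]->R => RULULU (positions: [(0, 0), (1, 0), (1, 1), (0, 1), (0, 2), (-1, 2), (-1, 3)])
Fold: move[4]->U => RULUUU (positions: [(0, 0), (1, 0), (1, 1), (0, 1), (0, 2), (0, 3), (0, 4)])
Fold: move[0]->L => LULUUU (positions: [(0, 0), (-1, 0), (-1, 1), (-2, 1), (-2, 2), (-2, 3), (-2, 4)])

Answer: (0,0) (-1,0) (-1,1) (-2,1) (-2,2) (-2,3) (-2,4)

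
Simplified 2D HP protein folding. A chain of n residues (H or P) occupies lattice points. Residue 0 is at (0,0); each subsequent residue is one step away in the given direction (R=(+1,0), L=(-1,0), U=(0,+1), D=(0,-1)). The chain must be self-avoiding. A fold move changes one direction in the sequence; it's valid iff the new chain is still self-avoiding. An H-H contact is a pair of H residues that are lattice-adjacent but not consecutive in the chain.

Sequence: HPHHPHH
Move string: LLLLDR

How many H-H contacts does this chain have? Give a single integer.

Positions: [(0, 0), (-1, 0), (-2, 0), (-3, 0), (-4, 0), (-4, -1), (-3, -1)]
H-H contact: residue 3 @(-3,0) - residue 6 @(-3, -1)

Answer: 1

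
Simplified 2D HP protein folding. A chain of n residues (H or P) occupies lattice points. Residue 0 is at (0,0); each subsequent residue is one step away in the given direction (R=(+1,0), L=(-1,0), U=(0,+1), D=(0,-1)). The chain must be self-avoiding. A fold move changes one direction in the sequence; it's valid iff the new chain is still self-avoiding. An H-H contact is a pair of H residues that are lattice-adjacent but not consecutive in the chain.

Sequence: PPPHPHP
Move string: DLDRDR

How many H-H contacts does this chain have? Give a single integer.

Positions: [(0, 0), (0, -1), (-1, -1), (-1, -2), (0, -2), (0, -3), (1, -3)]
No H-H contacts found.

Answer: 0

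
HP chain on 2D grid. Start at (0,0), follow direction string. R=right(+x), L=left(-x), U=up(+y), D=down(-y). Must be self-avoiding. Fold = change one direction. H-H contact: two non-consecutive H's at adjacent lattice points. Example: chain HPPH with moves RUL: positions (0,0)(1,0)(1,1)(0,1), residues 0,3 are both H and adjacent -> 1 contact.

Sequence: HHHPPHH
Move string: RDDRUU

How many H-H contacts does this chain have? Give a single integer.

Answer: 2

Derivation:
Positions: [(0, 0), (1, 0), (1, -1), (1, -2), (2, -2), (2, -1), (2, 0)]
H-H contact: residue 1 @(1,0) - residue 6 @(2, 0)
H-H contact: residue 2 @(1,-1) - residue 5 @(2, -1)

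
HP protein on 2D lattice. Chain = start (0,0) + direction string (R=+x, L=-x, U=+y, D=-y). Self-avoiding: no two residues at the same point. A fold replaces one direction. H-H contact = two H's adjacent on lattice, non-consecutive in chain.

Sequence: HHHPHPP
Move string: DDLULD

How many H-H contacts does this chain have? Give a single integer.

Positions: [(0, 0), (0, -1), (0, -2), (-1, -2), (-1, -1), (-2, -1), (-2, -2)]
H-H contact: residue 1 @(0,-1) - residue 4 @(-1, -1)

Answer: 1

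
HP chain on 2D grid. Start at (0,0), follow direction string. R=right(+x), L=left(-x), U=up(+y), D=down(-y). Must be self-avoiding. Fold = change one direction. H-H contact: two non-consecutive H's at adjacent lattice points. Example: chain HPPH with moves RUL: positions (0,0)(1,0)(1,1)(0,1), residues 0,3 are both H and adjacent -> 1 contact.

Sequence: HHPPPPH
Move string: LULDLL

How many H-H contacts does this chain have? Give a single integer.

Answer: 0

Derivation:
Positions: [(0, 0), (-1, 0), (-1, 1), (-2, 1), (-2, 0), (-3, 0), (-4, 0)]
No H-H contacts found.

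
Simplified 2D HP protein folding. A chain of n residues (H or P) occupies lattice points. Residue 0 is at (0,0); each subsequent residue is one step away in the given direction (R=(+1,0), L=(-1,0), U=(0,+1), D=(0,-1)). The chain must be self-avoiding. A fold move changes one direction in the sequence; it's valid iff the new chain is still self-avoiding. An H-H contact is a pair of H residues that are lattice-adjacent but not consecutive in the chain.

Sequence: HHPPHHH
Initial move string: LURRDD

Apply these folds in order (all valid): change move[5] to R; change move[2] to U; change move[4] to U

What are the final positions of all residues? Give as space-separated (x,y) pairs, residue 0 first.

Initial moves: LURRDD
Fold: move[5]->R => LURRDR (positions: [(0, 0), (-1, 0), (-1, 1), (0, 1), (1, 1), (1, 0), (2, 0)])
Fold: move[2]->U => LUURDR (positions: [(0, 0), (-1, 0), (-1, 1), (-1, 2), (0, 2), (0, 1), (1, 1)])
Fold: move[4]->U => LUURUR (positions: [(0, 0), (-1, 0), (-1, 1), (-1, 2), (0, 2), (0, 3), (1, 3)])

Answer: (0,0) (-1,0) (-1,1) (-1,2) (0,2) (0,3) (1,3)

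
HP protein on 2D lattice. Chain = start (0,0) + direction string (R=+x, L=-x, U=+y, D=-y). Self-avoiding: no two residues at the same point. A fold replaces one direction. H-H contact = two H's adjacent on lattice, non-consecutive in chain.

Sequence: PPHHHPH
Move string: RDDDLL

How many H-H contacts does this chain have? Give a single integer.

Positions: [(0, 0), (1, 0), (1, -1), (1, -2), (1, -3), (0, -3), (-1, -3)]
No H-H contacts found.

Answer: 0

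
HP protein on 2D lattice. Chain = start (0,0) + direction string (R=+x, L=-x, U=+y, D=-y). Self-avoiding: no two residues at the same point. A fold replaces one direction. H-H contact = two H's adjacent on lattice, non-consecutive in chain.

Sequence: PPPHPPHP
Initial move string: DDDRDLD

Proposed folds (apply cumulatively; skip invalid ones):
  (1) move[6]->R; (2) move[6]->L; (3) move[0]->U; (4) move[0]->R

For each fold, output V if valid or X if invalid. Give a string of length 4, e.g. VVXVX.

Answer: XVXV

Derivation:
Initial: DDDRDLD -> [(0, 0), (0, -1), (0, -2), (0, -3), (1, -3), (1, -4), (0, -4), (0, -5)]
Fold 1: move[6]->R => DDDRDLR INVALID (collision), skipped
Fold 2: move[6]->L => DDDRDLL VALID
Fold 3: move[0]->U => UDDRDLL INVALID (collision), skipped
Fold 4: move[0]->R => RDDRDLL VALID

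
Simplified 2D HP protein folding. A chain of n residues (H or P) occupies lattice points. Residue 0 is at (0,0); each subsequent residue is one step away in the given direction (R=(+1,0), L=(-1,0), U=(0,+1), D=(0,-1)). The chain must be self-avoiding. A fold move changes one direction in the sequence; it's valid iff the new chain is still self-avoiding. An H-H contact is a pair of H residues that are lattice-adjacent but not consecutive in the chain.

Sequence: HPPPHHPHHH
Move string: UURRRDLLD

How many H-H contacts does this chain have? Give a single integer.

Answer: 2

Derivation:
Positions: [(0, 0), (0, 1), (0, 2), (1, 2), (2, 2), (3, 2), (3, 1), (2, 1), (1, 1), (1, 0)]
H-H contact: residue 0 @(0,0) - residue 9 @(1, 0)
H-H contact: residue 4 @(2,2) - residue 7 @(2, 1)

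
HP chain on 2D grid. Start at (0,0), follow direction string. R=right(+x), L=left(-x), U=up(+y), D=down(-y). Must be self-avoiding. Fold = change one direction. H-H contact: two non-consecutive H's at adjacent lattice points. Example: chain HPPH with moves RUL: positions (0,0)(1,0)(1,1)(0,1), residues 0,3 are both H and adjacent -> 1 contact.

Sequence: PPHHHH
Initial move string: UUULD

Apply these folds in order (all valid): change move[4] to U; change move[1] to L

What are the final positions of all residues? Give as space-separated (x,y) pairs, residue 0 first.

Answer: (0,0) (0,1) (-1,1) (-1,2) (-2,2) (-2,3)

Derivation:
Initial moves: UUULD
Fold: move[4]->U => UUULU (positions: [(0, 0), (0, 1), (0, 2), (0, 3), (-1, 3), (-1, 4)])
Fold: move[1]->L => ULULU (positions: [(0, 0), (0, 1), (-1, 1), (-1, 2), (-2, 2), (-2, 3)])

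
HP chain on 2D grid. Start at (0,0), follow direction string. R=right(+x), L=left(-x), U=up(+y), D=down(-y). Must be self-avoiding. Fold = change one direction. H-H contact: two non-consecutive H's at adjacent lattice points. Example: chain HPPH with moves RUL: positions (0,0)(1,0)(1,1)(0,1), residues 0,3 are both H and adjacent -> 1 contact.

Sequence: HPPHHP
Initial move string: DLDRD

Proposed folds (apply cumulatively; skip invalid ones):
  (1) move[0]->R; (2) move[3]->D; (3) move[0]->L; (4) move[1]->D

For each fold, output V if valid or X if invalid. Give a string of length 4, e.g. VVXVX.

Answer: XVVV

Derivation:
Initial: DLDRD -> [(0, 0), (0, -1), (-1, -1), (-1, -2), (0, -2), (0, -3)]
Fold 1: move[0]->R => RLDRD INVALID (collision), skipped
Fold 2: move[3]->D => DLDDD VALID
Fold 3: move[0]->L => LLDDD VALID
Fold 4: move[1]->D => LDDDD VALID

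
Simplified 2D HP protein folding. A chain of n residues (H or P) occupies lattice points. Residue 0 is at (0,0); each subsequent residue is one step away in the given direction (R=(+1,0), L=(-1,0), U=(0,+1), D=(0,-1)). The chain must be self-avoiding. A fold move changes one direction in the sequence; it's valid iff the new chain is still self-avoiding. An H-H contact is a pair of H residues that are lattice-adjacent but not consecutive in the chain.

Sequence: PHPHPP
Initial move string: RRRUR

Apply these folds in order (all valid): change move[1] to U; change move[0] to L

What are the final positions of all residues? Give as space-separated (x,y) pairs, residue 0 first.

Answer: (0,0) (-1,0) (-1,1) (0,1) (0,2) (1,2)

Derivation:
Initial moves: RRRUR
Fold: move[1]->U => RURUR (positions: [(0, 0), (1, 0), (1, 1), (2, 1), (2, 2), (3, 2)])
Fold: move[0]->L => LURUR (positions: [(0, 0), (-1, 0), (-1, 1), (0, 1), (0, 2), (1, 2)])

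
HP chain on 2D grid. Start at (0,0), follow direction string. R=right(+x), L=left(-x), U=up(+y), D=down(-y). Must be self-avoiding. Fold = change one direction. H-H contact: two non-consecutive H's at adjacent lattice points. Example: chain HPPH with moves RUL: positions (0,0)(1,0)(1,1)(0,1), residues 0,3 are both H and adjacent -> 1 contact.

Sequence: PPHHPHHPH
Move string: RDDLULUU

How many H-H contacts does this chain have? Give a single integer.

Answer: 1

Derivation:
Positions: [(0, 0), (1, 0), (1, -1), (1, -2), (0, -2), (0, -1), (-1, -1), (-1, 0), (-1, 1)]
H-H contact: residue 2 @(1,-1) - residue 5 @(0, -1)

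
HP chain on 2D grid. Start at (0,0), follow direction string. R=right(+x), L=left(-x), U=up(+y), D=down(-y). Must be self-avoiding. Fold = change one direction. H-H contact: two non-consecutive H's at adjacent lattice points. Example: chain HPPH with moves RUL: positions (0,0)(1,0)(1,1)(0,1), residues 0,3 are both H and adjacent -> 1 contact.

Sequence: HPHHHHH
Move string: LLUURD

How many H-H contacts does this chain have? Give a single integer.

Answer: 1

Derivation:
Positions: [(0, 0), (-1, 0), (-2, 0), (-2, 1), (-2, 2), (-1, 2), (-1, 1)]
H-H contact: residue 3 @(-2,1) - residue 6 @(-1, 1)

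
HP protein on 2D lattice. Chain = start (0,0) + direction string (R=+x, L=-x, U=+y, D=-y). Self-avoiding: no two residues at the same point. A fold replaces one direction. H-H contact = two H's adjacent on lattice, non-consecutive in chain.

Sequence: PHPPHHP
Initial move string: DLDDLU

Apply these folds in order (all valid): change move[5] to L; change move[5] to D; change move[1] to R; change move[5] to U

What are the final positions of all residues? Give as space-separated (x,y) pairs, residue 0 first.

Answer: (0,0) (0,-1) (1,-1) (1,-2) (1,-3) (0,-3) (0,-2)

Derivation:
Initial moves: DLDDLU
Fold: move[5]->L => DLDDLL (positions: [(0, 0), (0, -1), (-1, -1), (-1, -2), (-1, -3), (-2, -3), (-3, -3)])
Fold: move[5]->D => DLDDLD (positions: [(0, 0), (0, -1), (-1, -1), (-1, -2), (-1, -3), (-2, -3), (-2, -4)])
Fold: move[1]->R => DRDDLD (positions: [(0, 0), (0, -1), (1, -1), (1, -2), (1, -3), (0, -3), (0, -4)])
Fold: move[5]->U => DRDDLU (positions: [(0, 0), (0, -1), (1, -1), (1, -2), (1, -3), (0, -3), (0, -2)])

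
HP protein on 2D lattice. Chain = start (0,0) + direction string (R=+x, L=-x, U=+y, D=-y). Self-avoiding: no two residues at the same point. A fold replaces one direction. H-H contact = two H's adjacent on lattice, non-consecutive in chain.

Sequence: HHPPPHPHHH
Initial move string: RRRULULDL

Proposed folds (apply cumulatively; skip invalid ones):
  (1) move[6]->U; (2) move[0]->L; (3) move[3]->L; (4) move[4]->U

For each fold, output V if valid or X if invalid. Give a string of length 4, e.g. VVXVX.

Answer: XXXV

Derivation:
Initial: RRRULULDL -> [(0, 0), (1, 0), (2, 0), (3, 0), (3, 1), (2, 1), (2, 2), (1, 2), (1, 1), (0, 1)]
Fold 1: move[6]->U => RRRULUUDL INVALID (collision), skipped
Fold 2: move[0]->L => LRRULULDL INVALID (collision), skipped
Fold 3: move[3]->L => RRRLLULDL INVALID (collision), skipped
Fold 4: move[4]->U => RRRUUULDL VALID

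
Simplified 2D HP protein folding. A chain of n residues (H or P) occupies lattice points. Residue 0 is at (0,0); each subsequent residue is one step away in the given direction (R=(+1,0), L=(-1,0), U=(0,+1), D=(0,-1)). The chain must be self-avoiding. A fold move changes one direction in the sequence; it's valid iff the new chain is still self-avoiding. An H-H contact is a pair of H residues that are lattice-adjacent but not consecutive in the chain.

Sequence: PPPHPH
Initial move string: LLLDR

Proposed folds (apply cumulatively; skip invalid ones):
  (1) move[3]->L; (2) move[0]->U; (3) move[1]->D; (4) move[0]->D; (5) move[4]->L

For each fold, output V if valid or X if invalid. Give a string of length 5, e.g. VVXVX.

Answer: XVXVV

Derivation:
Initial: LLLDR -> [(0, 0), (-1, 0), (-2, 0), (-3, 0), (-3, -1), (-2, -1)]
Fold 1: move[3]->L => LLLLR INVALID (collision), skipped
Fold 2: move[0]->U => ULLDR VALID
Fold 3: move[1]->D => UDLDR INVALID (collision), skipped
Fold 4: move[0]->D => DLLDR VALID
Fold 5: move[4]->L => DLLDL VALID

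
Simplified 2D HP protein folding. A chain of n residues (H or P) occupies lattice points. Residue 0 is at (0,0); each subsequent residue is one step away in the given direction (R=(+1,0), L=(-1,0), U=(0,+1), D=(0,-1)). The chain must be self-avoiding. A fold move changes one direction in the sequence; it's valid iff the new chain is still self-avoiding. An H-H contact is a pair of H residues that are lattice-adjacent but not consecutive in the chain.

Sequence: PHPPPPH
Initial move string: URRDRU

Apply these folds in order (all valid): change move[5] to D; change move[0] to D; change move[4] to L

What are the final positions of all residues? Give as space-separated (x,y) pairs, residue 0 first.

Initial moves: URRDRU
Fold: move[5]->D => URRDRD (positions: [(0, 0), (0, 1), (1, 1), (2, 1), (2, 0), (3, 0), (3, -1)])
Fold: move[0]->D => DRRDRD (positions: [(0, 0), (0, -1), (1, -1), (2, -1), (2, -2), (3, -2), (3, -3)])
Fold: move[4]->L => DRRDLD (positions: [(0, 0), (0, -1), (1, -1), (2, -1), (2, -2), (1, -2), (1, -3)])

Answer: (0,0) (0,-1) (1,-1) (2,-1) (2,-2) (1,-2) (1,-3)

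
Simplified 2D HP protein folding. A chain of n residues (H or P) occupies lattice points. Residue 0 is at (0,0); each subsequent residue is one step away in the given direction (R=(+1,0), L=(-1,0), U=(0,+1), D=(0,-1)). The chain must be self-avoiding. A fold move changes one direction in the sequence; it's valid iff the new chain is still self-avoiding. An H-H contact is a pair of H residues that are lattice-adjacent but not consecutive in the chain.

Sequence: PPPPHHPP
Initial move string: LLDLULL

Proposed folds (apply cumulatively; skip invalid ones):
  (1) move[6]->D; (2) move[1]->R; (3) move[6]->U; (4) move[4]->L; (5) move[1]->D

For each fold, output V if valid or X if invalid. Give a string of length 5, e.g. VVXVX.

Answer: VXVVV

Derivation:
Initial: LLDLULL -> [(0, 0), (-1, 0), (-2, 0), (-2, -1), (-3, -1), (-3, 0), (-4, 0), (-5, 0)]
Fold 1: move[6]->D => LLDLULD VALID
Fold 2: move[1]->R => LRDLULD INVALID (collision), skipped
Fold 3: move[6]->U => LLDLULU VALID
Fold 4: move[4]->L => LLDLLLU VALID
Fold 5: move[1]->D => LDDLLLU VALID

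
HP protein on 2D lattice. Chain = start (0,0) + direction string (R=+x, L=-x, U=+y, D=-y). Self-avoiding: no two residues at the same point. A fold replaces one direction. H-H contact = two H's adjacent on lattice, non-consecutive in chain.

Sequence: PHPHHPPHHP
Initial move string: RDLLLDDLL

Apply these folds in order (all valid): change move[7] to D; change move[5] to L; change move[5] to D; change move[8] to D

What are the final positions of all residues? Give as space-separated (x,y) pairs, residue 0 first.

Answer: (0,0) (1,0) (1,-1) (0,-1) (-1,-1) (-2,-1) (-2,-2) (-2,-3) (-2,-4) (-2,-5)

Derivation:
Initial moves: RDLLLDDLL
Fold: move[7]->D => RDLLLDDDL (positions: [(0, 0), (1, 0), (1, -1), (0, -1), (-1, -1), (-2, -1), (-2, -2), (-2, -3), (-2, -4), (-3, -4)])
Fold: move[5]->L => RDLLLLDDL (positions: [(0, 0), (1, 0), (1, -1), (0, -1), (-1, -1), (-2, -1), (-3, -1), (-3, -2), (-3, -3), (-4, -3)])
Fold: move[5]->D => RDLLLDDDL (positions: [(0, 0), (1, 0), (1, -1), (0, -1), (-1, -1), (-2, -1), (-2, -2), (-2, -3), (-2, -4), (-3, -4)])
Fold: move[8]->D => RDLLLDDDD (positions: [(0, 0), (1, 0), (1, -1), (0, -1), (-1, -1), (-2, -1), (-2, -2), (-2, -3), (-2, -4), (-2, -5)])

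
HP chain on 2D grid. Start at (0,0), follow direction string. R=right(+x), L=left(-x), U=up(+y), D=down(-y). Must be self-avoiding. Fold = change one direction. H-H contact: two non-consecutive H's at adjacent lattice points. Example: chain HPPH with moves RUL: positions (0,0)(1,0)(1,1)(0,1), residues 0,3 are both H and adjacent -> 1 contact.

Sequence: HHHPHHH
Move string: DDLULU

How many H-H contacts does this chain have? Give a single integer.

Positions: [(0, 0), (0, -1), (0, -2), (-1, -2), (-1, -1), (-2, -1), (-2, 0)]
H-H contact: residue 1 @(0,-1) - residue 4 @(-1, -1)

Answer: 1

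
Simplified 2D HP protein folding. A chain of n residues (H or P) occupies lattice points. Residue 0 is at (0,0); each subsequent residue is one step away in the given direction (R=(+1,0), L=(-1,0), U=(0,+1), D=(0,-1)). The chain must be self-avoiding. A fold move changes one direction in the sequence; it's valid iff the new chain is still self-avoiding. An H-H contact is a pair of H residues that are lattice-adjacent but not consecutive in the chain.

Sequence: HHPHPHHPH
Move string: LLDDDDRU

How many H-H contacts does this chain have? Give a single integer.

Positions: [(0, 0), (-1, 0), (-2, 0), (-2, -1), (-2, -2), (-2, -3), (-2, -4), (-1, -4), (-1, -3)]
H-H contact: residue 5 @(-2,-3) - residue 8 @(-1, -3)

Answer: 1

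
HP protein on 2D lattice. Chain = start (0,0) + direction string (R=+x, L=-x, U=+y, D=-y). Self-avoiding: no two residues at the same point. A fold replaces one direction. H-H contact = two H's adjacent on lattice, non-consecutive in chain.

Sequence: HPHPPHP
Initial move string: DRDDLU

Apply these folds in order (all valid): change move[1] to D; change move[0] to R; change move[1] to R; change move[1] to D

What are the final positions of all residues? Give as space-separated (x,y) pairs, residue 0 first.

Initial moves: DRDDLU
Fold: move[1]->D => DDDDLU (positions: [(0, 0), (0, -1), (0, -2), (0, -3), (0, -4), (-1, -4), (-1, -3)])
Fold: move[0]->R => RDDDLU (positions: [(0, 0), (1, 0), (1, -1), (1, -2), (1, -3), (0, -3), (0, -2)])
Fold: move[1]->R => RRDDLU (positions: [(0, 0), (1, 0), (2, 0), (2, -1), (2, -2), (1, -2), (1, -1)])
Fold: move[1]->D => RDDDLU (positions: [(0, 0), (1, 0), (1, -1), (1, -2), (1, -3), (0, -3), (0, -2)])

Answer: (0,0) (1,0) (1,-1) (1,-2) (1,-3) (0,-3) (0,-2)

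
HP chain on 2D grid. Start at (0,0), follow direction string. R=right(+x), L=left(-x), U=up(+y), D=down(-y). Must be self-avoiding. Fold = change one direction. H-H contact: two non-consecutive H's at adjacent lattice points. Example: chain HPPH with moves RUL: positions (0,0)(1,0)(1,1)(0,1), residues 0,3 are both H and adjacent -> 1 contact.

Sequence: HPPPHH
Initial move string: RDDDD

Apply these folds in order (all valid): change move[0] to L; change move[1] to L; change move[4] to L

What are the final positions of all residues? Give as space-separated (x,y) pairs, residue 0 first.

Answer: (0,0) (-1,0) (-2,0) (-2,-1) (-2,-2) (-3,-2)

Derivation:
Initial moves: RDDDD
Fold: move[0]->L => LDDDD (positions: [(0, 0), (-1, 0), (-1, -1), (-1, -2), (-1, -3), (-1, -4)])
Fold: move[1]->L => LLDDD (positions: [(0, 0), (-1, 0), (-2, 0), (-2, -1), (-2, -2), (-2, -3)])
Fold: move[4]->L => LLDDL (positions: [(0, 0), (-1, 0), (-2, 0), (-2, -1), (-2, -2), (-3, -2)])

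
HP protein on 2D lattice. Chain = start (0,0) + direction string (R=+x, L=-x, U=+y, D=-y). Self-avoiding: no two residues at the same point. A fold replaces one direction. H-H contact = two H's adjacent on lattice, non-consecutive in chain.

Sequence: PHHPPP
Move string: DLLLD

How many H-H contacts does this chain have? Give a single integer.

Positions: [(0, 0), (0, -1), (-1, -1), (-2, -1), (-3, -1), (-3, -2)]
No H-H contacts found.

Answer: 0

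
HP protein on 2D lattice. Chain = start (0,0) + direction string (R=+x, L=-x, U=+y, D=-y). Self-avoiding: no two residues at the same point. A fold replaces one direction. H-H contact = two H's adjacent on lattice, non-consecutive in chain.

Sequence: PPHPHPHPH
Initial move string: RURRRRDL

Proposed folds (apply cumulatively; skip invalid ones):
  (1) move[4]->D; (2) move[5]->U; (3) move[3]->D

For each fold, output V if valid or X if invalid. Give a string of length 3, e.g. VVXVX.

Initial: RURRRRDL -> [(0, 0), (1, 0), (1, 1), (2, 1), (3, 1), (4, 1), (5, 1), (5, 0), (4, 0)]
Fold 1: move[4]->D => RURRDRDL VALID
Fold 2: move[5]->U => RURRDUDL INVALID (collision), skipped
Fold 3: move[3]->D => RURDDRDL VALID

Answer: VXV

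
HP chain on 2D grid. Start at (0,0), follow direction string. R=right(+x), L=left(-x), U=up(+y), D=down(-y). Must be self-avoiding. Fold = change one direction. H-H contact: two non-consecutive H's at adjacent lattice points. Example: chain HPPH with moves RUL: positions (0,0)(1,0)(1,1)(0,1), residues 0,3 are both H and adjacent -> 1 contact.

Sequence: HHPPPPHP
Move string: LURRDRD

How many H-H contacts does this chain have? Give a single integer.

Positions: [(0, 0), (-1, 0), (-1, 1), (0, 1), (1, 1), (1, 0), (2, 0), (2, -1)]
No H-H contacts found.

Answer: 0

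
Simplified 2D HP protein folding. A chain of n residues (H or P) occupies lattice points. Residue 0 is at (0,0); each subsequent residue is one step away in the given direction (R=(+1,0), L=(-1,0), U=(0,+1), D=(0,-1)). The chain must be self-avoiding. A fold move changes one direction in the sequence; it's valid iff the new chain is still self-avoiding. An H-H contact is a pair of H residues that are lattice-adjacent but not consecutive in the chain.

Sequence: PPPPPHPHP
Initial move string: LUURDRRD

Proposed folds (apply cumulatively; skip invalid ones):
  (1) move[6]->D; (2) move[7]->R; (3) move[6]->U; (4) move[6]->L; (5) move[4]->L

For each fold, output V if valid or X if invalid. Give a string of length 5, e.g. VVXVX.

Answer: VVVXX

Derivation:
Initial: LUURDRRD -> [(0, 0), (-1, 0), (-1, 1), (-1, 2), (0, 2), (0, 1), (1, 1), (2, 1), (2, 0)]
Fold 1: move[6]->D => LUURDRDD VALID
Fold 2: move[7]->R => LUURDRDR VALID
Fold 3: move[6]->U => LUURDRUR VALID
Fold 4: move[6]->L => LUURDRLR INVALID (collision), skipped
Fold 5: move[4]->L => LUURLRUR INVALID (collision), skipped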